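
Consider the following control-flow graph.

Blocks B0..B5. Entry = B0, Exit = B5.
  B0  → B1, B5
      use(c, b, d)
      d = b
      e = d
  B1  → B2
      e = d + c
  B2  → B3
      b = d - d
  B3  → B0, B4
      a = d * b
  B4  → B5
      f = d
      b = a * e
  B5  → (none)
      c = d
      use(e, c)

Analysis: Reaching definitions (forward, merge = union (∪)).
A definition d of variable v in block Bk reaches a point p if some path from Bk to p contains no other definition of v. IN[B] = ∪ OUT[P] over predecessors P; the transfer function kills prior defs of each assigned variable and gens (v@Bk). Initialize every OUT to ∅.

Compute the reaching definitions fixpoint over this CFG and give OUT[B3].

Answer: {a@B3, b@B2, d@B0, e@B1}

Trace:
Fixpoint table:
  B0:  IN={a@B3, b@B2, d@B0, e@B1}  OUT={a@B3, b@B2, d@B0, e@B0}
  B1:  IN={a@B3, b@B2, d@B0, e@B0}  OUT={a@B3, b@B2, d@B0, e@B1}
  B2:  IN={a@B3, b@B2, d@B0, e@B1}  OUT={a@B3, b@B2, d@B0, e@B1}
  B3:  IN={a@B3, b@B2, d@B0, e@B1}  OUT={a@B3, b@B2, d@B0, e@B1}
  B4:  IN={a@B3, b@B2, d@B0, e@B1}  OUT={a@B3, b@B4, d@B0, e@B1, f@B4}
  B5:  IN={a@B3, b@B2, b@B4, d@B0, e@B0, e@B1, f@B4}  OUT={a@B3, b@B2, b@B4, c@B5, d@B0, e@B0, e@B1, f@B4}

Merge at B3: IN[B3] = OUT[B2] = {a@B3, b@B2, d@B0, e@B1}
Applying B3's transfer function to that IN value gives OUT[B3] (row B3 above).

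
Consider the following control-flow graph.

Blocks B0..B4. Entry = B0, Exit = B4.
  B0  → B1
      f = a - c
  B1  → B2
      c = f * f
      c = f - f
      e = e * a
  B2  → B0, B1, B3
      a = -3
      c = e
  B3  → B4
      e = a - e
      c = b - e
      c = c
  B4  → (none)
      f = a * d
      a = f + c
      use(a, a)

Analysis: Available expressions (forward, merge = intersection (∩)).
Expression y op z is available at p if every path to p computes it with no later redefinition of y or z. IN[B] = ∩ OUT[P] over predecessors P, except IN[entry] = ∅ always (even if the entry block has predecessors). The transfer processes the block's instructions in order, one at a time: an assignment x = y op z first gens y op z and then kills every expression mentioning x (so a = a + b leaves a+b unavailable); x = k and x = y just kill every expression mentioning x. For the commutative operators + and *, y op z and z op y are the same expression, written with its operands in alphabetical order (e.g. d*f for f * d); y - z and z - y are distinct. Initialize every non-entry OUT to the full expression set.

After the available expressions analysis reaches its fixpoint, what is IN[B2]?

Converged values:
  B0: | IN={} | OUT={a-c}
  B1: | IN={} | OUT={f*f, f-f}
  B2: | IN={f*f, f-f} | OUT={f*f, f-f}
  B3: | IN={f*f, f-f} | OUT={b-e, f*f, f-f}
  B4: | IN={b-e, f*f, f-f} | OUT={b-e, c+f}

Merge at B2: IN[B2] = OUT[B1] = {f*f, f-f}

Answer: {f*f, f-f}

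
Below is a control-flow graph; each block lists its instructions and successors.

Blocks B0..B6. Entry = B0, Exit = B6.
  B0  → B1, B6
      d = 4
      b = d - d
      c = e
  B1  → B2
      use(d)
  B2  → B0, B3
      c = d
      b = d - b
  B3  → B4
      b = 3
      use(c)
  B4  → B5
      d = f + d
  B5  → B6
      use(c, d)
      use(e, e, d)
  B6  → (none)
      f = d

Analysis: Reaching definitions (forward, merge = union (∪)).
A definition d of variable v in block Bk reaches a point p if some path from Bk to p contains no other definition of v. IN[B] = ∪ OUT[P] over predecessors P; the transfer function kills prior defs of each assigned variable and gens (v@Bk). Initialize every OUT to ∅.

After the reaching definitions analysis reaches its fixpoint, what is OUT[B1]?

Answer: {b@B0, c@B0, d@B0}

Derivation:
Per-block solution:
  B0:  IN={b@B2, c@B2, d@B0}  OUT={b@B0, c@B0, d@B0}
  B1:  IN={b@B0, c@B0, d@B0}  OUT={b@B0, c@B0, d@B0}
  B2:  IN={b@B0, c@B0, d@B0}  OUT={b@B2, c@B2, d@B0}
  B3:  IN={b@B2, c@B2, d@B0}  OUT={b@B3, c@B2, d@B0}
  B4:  IN={b@B3, c@B2, d@B0}  OUT={b@B3, c@B2, d@B4}
  B5:  IN={b@B3, c@B2, d@B4}  OUT={b@B3, c@B2, d@B4}
  B6:  IN={b@B0, b@B3, c@B0, c@B2, d@B0, d@B4}  OUT={b@B0, b@B3, c@B0, c@B2, d@B0, d@B4, f@B6}

Merge at B1: IN[B1] = OUT[B0] = {b@B0, c@B0, d@B0}
Applying B1's transfer function to that IN value gives OUT[B1] (row B1 above).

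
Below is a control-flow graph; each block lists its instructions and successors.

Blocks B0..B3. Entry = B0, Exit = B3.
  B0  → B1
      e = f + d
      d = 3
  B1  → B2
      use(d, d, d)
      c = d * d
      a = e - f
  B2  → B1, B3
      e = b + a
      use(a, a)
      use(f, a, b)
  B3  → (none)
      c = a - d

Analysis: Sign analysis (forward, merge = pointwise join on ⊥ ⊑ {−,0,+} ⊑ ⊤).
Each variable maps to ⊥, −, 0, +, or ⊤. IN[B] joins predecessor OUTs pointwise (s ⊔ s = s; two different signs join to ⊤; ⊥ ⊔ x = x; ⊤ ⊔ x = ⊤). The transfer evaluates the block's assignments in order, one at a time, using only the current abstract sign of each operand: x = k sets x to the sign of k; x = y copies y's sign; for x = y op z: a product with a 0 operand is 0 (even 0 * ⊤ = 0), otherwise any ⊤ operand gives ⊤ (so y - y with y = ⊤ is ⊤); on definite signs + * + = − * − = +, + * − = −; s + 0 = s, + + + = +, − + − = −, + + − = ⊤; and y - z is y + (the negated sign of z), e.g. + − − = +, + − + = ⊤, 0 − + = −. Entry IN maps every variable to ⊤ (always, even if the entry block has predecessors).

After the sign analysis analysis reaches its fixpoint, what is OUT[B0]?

Converged values:
  B0:   IN=(all ⊤)   OUT={d:+; rest ⊤}
  B1:   IN={d:+; rest ⊤}   OUT={c:+, d:+; rest ⊤}
  B2:   IN={c:+, d:+; rest ⊤}   OUT={c:+, d:+; rest ⊤}
  B3:   IN={c:+, d:+; rest ⊤}   OUT={d:+; rest ⊤}

B0 is the boundary node: IN[B0] = {a: ⊤, b: ⊤, c: ⊤, d: ⊤, e: ⊤, f: ⊤}
Applying B0's transfer function to that IN value gives OUT[B0] (row B0 above).

Answer: {a: ⊤, b: ⊤, c: ⊤, d: +, e: ⊤, f: ⊤}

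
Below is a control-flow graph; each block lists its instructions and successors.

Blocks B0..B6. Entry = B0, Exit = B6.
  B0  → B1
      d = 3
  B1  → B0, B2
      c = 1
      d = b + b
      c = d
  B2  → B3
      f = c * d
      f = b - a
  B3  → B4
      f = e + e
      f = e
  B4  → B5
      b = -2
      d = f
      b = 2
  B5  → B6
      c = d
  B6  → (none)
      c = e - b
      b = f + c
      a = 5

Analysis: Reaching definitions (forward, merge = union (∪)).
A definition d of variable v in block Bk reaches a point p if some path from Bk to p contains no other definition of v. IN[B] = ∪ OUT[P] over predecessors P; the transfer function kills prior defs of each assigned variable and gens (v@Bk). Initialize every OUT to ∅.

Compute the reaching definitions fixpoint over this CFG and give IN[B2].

Answer: {c@B1, d@B1}

Working:
Per-block solution:
  B0:   IN={c@B1, d@B1}   OUT={c@B1, d@B0}
  B1:   IN={c@B1, d@B0}   OUT={c@B1, d@B1}
  B2:   IN={c@B1, d@B1}   OUT={c@B1, d@B1, f@B2}
  B3:   IN={c@B1, d@B1, f@B2}   OUT={c@B1, d@B1, f@B3}
  B4:   IN={c@B1, d@B1, f@B3}   OUT={b@B4, c@B1, d@B4, f@B3}
  B5:   IN={b@B4, c@B1, d@B4, f@B3}   OUT={b@B4, c@B5, d@B4, f@B3}
  B6:   IN={b@B4, c@B5, d@B4, f@B3}   OUT={a@B6, b@B6, c@B6, d@B4, f@B3}

Merge at B2: IN[B2] = OUT[B1] = {c@B1, d@B1}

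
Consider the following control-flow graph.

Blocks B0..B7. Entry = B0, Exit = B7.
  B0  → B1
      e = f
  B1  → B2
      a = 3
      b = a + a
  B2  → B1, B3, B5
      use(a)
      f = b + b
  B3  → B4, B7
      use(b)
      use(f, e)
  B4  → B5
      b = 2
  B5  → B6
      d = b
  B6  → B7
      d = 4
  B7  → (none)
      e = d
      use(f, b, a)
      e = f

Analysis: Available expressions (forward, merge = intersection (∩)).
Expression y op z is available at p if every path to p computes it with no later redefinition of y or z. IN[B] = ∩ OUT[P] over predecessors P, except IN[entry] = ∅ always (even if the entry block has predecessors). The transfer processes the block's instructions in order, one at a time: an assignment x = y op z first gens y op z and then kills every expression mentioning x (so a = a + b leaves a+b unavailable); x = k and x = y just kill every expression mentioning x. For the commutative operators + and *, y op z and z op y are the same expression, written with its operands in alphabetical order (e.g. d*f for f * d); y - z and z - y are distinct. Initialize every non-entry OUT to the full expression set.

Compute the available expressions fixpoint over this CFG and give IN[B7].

Answer: {a+a}

Derivation:
Converged values:
  B0:  IN={}  OUT={}
  B1:  IN={}  OUT={a+a}
  B2:  IN={a+a}  OUT={a+a, b+b}
  B3:  IN={a+a, b+b}  OUT={a+a, b+b}
  B4:  IN={a+a, b+b}  OUT={a+a}
  B5:  IN={a+a}  OUT={a+a}
  B6:  IN={a+a}  OUT={a+a}
  B7:  IN={a+a}  OUT={a+a}

Merge at B7: IN[B7] = OUT[B3] ∩ OUT[B6] = {a+a}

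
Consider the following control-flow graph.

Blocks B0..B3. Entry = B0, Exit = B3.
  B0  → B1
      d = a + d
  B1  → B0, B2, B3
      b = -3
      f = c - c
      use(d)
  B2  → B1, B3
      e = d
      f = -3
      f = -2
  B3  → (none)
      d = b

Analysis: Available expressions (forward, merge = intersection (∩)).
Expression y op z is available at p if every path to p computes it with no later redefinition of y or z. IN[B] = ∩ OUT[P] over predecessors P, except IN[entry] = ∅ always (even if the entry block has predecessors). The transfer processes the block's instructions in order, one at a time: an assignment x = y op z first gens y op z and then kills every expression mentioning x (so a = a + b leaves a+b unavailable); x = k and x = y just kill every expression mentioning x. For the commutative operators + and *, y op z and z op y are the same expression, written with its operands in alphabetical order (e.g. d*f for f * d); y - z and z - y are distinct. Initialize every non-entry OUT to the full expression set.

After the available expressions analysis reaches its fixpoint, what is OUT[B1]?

Answer: {c-c}

Working:
Converged values:
  B0:  IN={}  OUT={}
  B1:  IN={}  OUT={c-c}
  B2:  IN={c-c}  OUT={c-c}
  B3:  IN={c-c}  OUT={c-c}

Merge at B1: IN[B1] = OUT[B0] ∩ OUT[B2] = {}
Applying B1's transfer function to that IN value gives OUT[B1] (row B1 above).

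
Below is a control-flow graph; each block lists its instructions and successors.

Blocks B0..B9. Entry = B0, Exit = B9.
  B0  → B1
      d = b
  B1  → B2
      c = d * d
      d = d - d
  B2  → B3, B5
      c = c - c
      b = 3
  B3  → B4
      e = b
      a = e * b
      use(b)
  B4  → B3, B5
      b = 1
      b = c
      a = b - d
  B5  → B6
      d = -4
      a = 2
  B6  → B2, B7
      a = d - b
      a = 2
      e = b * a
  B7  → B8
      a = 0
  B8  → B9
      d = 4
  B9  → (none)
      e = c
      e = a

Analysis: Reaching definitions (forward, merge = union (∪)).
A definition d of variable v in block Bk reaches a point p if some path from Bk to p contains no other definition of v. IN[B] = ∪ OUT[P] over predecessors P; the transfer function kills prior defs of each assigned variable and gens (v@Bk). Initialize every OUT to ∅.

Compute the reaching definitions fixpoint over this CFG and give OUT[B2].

Per-block solution:
  B0:  IN={}  OUT={d@B0}
  B1:  IN={d@B0}  OUT={c@B1, d@B1}
  B2:  IN={a@B6, b@B2, b@B4, c@B1, c@B2, d@B1, d@B5, e@B6}  OUT={a@B6, b@B2, c@B2, d@B1, d@B5, e@B6}
  B3:  IN={a@B4, a@B6, b@B2, b@B4, c@B2, d@B1, d@B5, e@B3, e@B6}  OUT={a@B3, b@B2, b@B4, c@B2, d@B1, d@B5, e@B3}
  B4:  IN={a@B3, b@B2, b@B4, c@B2, d@B1, d@B5, e@B3}  OUT={a@B4, b@B4, c@B2, d@B1, d@B5, e@B3}
  B5:  IN={a@B4, a@B6, b@B2, b@B4, c@B2, d@B1, d@B5, e@B3, e@B6}  OUT={a@B5, b@B2, b@B4, c@B2, d@B5, e@B3, e@B6}
  B6:  IN={a@B5, b@B2, b@B4, c@B2, d@B5, e@B3, e@B6}  OUT={a@B6, b@B2, b@B4, c@B2, d@B5, e@B6}
  B7:  IN={a@B6, b@B2, b@B4, c@B2, d@B5, e@B6}  OUT={a@B7, b@B2, b@B4, c@B2, d@B5, e@B6}
  B8:  IN={a@B7, b@B2, b@B4, c@B2, d@B5, e@B6}  OUT={a@B7, b@B2, b@B4, c@B2, d@B8, e@B6}
  B9:  IN={a@B7, b@B2, b@B4, c@B2, d@B8, e@B6}  OUT={a@B7, b@B2, b@B4, c@B2, d@B8, e@B9}

Merge at B2: IN[B2] = OUT[B1] ⊔ OUT[B6] = {a@B6, b@B2, b@B4, c@B1, c@B2, d@B1, d@B5, e@B6}
Applying B2's transfer function to that IN value gives OUT[B2] (row B2 above).

Answer: {a@B6, b@B2, c@B2, d@B1, d@B5, e@B6}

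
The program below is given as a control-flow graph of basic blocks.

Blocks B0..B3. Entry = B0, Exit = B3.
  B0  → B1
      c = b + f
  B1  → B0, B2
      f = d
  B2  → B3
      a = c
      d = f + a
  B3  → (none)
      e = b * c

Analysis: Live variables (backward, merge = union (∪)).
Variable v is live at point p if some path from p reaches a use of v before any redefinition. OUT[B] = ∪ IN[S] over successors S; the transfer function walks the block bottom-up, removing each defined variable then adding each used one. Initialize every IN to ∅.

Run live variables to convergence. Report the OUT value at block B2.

Answer: {b, c}

Working:
Fixpoint table:
  B0:  IN={b, d, f}  OUT={b, c, d}
  B1:  IN={b, c, d}  OUT={b, c, d, f}
  B2:  IN={b, c, f}  OUT={b, c}
  B3:  IN={b, c}  OUT={}

Merge at B2: OUT[B2] = IN[B3] = {b, c}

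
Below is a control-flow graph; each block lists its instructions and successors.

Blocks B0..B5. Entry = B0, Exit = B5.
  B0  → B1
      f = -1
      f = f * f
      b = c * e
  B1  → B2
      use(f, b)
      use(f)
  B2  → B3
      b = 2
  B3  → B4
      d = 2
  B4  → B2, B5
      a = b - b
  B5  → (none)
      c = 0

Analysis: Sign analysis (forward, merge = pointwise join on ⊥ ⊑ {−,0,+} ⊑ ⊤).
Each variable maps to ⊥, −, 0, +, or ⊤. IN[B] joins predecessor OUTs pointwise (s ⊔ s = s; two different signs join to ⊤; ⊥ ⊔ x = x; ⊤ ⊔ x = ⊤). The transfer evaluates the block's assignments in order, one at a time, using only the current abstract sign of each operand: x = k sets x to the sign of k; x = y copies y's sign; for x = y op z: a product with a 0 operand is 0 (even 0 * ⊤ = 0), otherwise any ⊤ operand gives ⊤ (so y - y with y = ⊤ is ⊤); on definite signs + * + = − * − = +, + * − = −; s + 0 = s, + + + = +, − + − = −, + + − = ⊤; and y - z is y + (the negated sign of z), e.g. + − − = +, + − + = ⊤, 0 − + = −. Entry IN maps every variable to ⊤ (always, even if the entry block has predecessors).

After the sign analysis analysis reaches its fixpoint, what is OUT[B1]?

Per-block solution:
  B0:   IN=(all ⊤)   OUT={f:+; rest ⊤}
  B1:   IN={f:+; rest ⊤}   OUT={f:+; rest ⊤}
  B2:   IN={f:+; rest ⊤}   OUT={b:+, f:+; rest ⊤}
  B3:   IN={b:+, f:+; rest ⊤}   OUT={b:+, d:+, f:+; rest ⊤}
  B4:   IN={b:+, d:+, f:+; rest ⊤}   OUT={b:+, d:+, f:+; rest ⊤}
  B5:   IN={b:+, d:+, f:+; rest ⊤}   OUT={b:+, c:0, d:+, f:+; rest ⊤}

Merge at B1: IN[B1] = OUT[B0] = {a: ⊤, b: ⊤, c: ⊤, d: ⊤, e: ⊤, f: +}
Applying B1's transfer function to that IN value gives OUT[B1] (row B1 above).

Answer: {a: ⊤, b: ⊤, c: ⊤, d: ⊤, e: ⊤, f: +}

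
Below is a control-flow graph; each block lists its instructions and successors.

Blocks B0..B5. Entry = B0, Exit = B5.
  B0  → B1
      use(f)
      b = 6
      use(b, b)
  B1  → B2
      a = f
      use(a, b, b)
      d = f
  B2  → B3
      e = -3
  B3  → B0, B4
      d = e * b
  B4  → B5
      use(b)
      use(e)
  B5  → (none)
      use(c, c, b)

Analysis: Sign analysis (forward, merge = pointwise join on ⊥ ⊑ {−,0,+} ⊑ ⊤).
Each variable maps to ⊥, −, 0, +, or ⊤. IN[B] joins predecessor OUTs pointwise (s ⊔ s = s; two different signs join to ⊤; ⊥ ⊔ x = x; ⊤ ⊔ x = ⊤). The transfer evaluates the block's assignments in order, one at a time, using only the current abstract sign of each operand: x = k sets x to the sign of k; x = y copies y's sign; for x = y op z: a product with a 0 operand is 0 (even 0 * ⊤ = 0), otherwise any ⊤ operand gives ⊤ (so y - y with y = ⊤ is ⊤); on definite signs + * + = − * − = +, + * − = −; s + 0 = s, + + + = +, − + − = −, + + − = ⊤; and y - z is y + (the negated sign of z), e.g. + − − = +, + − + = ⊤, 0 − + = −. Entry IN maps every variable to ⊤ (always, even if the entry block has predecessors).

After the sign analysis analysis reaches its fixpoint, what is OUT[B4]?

Answer: {a: ⊤, b: +, c: ⊤, d: -, e: -, f: ⊤}

Trace:
Fixpoint table:
  B0: | IN=(all ⊤) | OUT={b:+; rest ⊤}
  B1: | IN={b:+; rest ⊤} | OUT={b:+; rest ⊤}
  B2: | IN={b:+; rest ⊤} | OUT={b:+, e:-; rest ⊤}
  B3: | IN={b:+, e:-; rest ⊤} | OUT={b:+, d:-, e:-; rest ⊤}
  B4: | IN={b:+, d:-, e:-; rest ⊤} | OUT={b:+, d:-, e:-; rest ⊤}
  B5: | IN={b:+, d:-, e:-; rest ⊤} | OUT={b:+, d:-, e:-; rest ⊤}

Merge at B4: IN[B4] = OUT[B3] = {a: ⊤, b: +, c: ⊤, d: -, e: -, f: ⊤}
Applying B4's transfer function to that IN value gives OUT[B4] (row B4 above).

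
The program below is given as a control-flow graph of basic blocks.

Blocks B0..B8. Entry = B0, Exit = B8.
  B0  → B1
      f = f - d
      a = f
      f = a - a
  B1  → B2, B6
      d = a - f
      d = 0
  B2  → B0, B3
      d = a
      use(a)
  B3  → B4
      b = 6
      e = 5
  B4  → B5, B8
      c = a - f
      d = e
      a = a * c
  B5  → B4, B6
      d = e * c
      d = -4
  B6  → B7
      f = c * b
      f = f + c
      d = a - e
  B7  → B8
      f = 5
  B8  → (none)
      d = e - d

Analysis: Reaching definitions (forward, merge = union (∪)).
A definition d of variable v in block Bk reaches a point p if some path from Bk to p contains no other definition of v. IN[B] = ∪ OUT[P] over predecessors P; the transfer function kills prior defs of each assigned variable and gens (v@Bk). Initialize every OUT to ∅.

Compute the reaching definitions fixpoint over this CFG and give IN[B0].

Answer: {a@B0, d@B2, f@B0}

Trace:
Converged values:
  B0: | IN={a@B0, d@B2, f@B0} | OUT={a@B0, d@B2, f@B0}
  B1: | IN={a@B0, d@B2, f@B0} | OUT={a@B0, d@B1, f@B0}
  B2: | IN={a@B0, d@B1, f@B0} | OUT={a@B0, d@B2, f@B0}
  B3: | IN={a@B0, d@B2, f@B0} | OUT={a@B0, b@B3, d@B2, e@B3, f@B0}
  B4: | IN={a@B0, a@B4, b@B3, c@B4, d@B2, d@B5, e@B3, f@B0} | OUT={a@B4, b@B3, c@B4, d@B4, e@B3, f@B0}
  B5: | IN={a@B4, b@B3, c@B4, d@B4, e@B3, f@B0} | OUT={a@B4, b@B3, c@B4, d@B5, e@B3, f@B0}
  B6: | IN={a@B0, a@B4, b@B3, c@B4, d@B1, d@B5, e@B3, f@B0} | OUT={a@B0, a@B4, b@B3, c@B4, d@B6, e@B3, f@B6}
  B7: | IN={a@B0, a@B4, b@B3, c@B4, d@B6, e@B3, f@B6} | OUT={a@B0, a@B4, b@B3, c@B4, d@B6, e@B3, f@B7}
  B8: | IN={a@B0, a@B4, b@B3, c@B4, d@B4, d@B6, e@B3, f@B0, f@B7} | OUT={a@B0, a@B4, b@B3, c@B4, d@B8, e@B3, f@B0, f@B7}

Merge at B0 (entry node, so the boundary value {} is joined with the incoming edge(s)): IN[B0] = {} ⊔ OUT[B2] = {a@B0, d@B2, f@B0}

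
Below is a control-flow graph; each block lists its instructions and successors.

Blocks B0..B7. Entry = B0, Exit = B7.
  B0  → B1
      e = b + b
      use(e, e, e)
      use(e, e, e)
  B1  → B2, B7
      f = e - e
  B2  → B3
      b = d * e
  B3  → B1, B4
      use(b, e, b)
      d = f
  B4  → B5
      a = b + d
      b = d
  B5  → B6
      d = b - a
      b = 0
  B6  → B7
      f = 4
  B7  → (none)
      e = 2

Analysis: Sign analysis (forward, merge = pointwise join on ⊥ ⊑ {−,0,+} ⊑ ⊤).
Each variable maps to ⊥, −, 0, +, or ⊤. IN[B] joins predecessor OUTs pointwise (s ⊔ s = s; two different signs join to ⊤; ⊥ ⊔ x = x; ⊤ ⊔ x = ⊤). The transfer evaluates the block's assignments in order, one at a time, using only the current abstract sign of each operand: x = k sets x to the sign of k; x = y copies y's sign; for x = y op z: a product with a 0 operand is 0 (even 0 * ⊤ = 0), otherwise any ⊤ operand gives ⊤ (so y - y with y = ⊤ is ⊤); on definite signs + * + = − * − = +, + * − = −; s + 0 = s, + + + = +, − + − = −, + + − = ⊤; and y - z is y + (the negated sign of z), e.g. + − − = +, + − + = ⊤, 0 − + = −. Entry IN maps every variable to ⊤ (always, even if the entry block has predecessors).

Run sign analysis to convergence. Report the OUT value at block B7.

Answer: {a: ⊤, b: ⊤, c: ⊤, d: ⊤, e: +, f: ⊤}

Working:
Per-block solution:
  B0:   IN=(all ⊤)   OUT=(all ⊤)
  B1:   IN=(all ⊤)   OUT=(all ⊤)
  B2:   IN=(all ⊤)   OUT=(all ⊤)
  B3:   IN=(all ⊤)   OUT=(all ⊤)
  B4:   IN=(all ⊤)   OUT=(all ⊤)
  B5:   IN=(all ⊤)   OUT={b:0; rest ⊤}
  B6:   IN={b:0; rest ⊤}   OUT={b:0, f:+; rest ⊤}
  B7:   IN=(all ⊤)   OUT={e:+; rest ⊤}

Merge at B7: IN[B7] = OUT[B1] ⊔ OUT[B6] = {a: ⊤, b: ⊤, c: ⊤, d: ⊤, e: ⊤, f: ⊤}
Applying B7's transfer function to that IN value gives OUT[B7] (row B7 above).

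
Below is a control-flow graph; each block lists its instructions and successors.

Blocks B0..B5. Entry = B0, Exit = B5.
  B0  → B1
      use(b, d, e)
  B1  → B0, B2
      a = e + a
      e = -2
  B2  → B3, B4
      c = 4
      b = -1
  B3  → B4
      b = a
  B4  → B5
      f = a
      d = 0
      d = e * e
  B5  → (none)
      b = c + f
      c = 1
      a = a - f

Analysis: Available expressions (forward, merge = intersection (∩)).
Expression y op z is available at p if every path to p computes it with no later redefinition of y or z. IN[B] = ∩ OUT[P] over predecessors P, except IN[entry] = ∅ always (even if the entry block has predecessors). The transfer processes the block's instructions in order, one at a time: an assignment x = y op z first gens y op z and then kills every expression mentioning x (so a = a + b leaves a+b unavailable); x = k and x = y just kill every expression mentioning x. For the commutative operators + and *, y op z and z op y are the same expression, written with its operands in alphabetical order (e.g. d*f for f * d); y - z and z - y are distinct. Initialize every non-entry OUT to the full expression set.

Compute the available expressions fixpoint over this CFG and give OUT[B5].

Per-block solution:
  B0:   IN={}   OUT={}
  B1:   IN={}   OUT={}
  B2:   IN={}   OUT={}
  B3:   IN={}   OUT={}
  B4:   IN={}   OUT={e*e}
  B5:   IN={e*e}   OUT={e*e}

Merge at B5: IN[B5] = OUT[B4] = {e*e}
Applying B5's transfer function to that IN value gives OUT[B5] (row B5 above).

Answer: {e*e}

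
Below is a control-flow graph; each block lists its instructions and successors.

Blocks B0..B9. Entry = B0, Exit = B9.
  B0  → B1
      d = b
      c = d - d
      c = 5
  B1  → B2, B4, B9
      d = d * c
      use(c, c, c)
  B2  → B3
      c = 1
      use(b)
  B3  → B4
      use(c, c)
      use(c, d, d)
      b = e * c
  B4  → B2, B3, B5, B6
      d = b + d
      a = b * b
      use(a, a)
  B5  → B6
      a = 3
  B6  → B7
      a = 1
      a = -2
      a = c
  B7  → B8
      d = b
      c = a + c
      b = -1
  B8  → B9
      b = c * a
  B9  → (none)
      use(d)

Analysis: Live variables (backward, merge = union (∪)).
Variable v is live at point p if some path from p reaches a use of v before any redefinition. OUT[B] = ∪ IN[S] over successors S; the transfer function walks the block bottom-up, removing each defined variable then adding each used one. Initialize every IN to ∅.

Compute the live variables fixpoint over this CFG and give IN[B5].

Answer: {b, c}

Derivation:
Converged values:
  B0: | IN={b, e} | OUT={b, c, d, e}
  B1: | IN={b, c, d, e} | OUT={b, c, d, e}
  B2: | IN={b, d, e} | OUT={c, d, e}
  B3: | IN={c, d, e} | OUT={b, c, d, e}
  B4: | IN={b, c, d, e} | OUT={b, c, d, e}
  B5: | IN={b, c} | OUT={b, c}
  B6: | IN={b, c} | OUT={a, b, c}
  B7: | IN={a, b, c} | OUT={a, c, d}
  B8: | IN={a, c, d} | OUT={d}
  B9: | IN={d} | OUT={}

Merge at B5: OUT[B5] = IN[B6] = {b, c}
Applying B5's transfer function to that OUT value gives IN[B5] (row B5 above).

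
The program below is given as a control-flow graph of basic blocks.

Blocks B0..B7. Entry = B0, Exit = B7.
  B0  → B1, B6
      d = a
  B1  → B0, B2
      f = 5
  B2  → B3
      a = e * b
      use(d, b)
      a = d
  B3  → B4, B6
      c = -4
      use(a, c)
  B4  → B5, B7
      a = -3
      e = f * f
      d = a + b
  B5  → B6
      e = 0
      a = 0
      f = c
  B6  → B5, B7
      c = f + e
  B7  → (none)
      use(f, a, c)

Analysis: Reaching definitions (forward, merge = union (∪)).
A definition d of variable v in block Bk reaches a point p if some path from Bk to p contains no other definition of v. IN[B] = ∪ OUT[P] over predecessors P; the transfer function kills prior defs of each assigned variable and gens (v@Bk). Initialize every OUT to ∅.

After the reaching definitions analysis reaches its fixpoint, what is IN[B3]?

Converged values:
  B0:  IN={d@B0, f@B1}  OUT={d@B0, f@B1}
  B1:  IN={d@B0, f@B1}  OUT={d@B0, f@B1}
  B2:  IN={d@B0, f@B1}  OUT={a@B2, d@B0, f@B1}
  B3:  IN={a@B2, d@B0, f@B1}  OUT={a@B2, c@B3, d@B0, f@B1}
  B4:  IN={a@B2, c@B3, d@B0, f@B1}  OUT={a@B4, c@B3, d@B4, e@B4, f@B1}
  B5:  IN={a@B2, a@B4, a@B5, c@B3, c@B6, d@B0, d@B4, e@B4, e@B5, f@B1, f@B5}  OUT={a@B5, c@B3, c@B6, d@B0, d@B4, e@B5, f@B5}
  B6:  IN={a@B2, a@B5, c@B3, c@B6, d@B0, d@B4, e@B5, f@B1, f@B5}  OUT={a@B2, a@B5, c@B6, d@B0, d@B4, e@B5, f@B1, f@B5}
  B7:  IN={a@B2, a@B4, a@B5, c@B3, c@B6, d@B0, d@B4, e@B4, e@B5, f@B1, f@B5}  OUT={a@B2, a@B4, a@B5, c@B3, c@B6, d@B0, d@B4, e@B4, e@B5, f@B1, f@B5}

Merge at B3: IN[B3] = OUT[B2] = {a@B2, d@B0, f@B1}

Answer: {a@B2, d@B0, f@B1}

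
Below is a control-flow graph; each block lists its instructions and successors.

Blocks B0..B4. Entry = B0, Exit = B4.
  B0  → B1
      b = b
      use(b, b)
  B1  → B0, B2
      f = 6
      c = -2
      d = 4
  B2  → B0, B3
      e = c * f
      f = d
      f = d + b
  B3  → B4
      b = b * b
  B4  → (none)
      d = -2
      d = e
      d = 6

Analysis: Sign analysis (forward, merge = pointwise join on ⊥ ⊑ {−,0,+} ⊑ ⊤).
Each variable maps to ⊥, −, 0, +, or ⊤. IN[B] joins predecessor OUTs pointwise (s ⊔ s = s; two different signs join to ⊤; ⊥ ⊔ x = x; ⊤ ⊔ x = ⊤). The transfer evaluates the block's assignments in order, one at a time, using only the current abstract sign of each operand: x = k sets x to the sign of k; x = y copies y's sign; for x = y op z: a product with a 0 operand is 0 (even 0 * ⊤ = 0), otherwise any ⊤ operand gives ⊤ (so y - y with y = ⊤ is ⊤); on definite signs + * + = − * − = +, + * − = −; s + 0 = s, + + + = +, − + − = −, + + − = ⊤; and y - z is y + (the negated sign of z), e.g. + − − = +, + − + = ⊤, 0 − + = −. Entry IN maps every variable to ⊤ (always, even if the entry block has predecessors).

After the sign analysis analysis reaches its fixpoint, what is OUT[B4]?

Answer: {a: ⊤, b: ⊤, c: -, d: +, e: -, f: ⊤}

Derivation:
Converged values:
  B0:   IN=(all ⊤)   OUT=(all ⊤)
  B1:   IN=(all ⊤)   OUT={c:-, d:+, f:+; rest ⊤}
  B2:   IN={c:-, d:+, f:+; rest ⊤}   OUT={c:-, d:+, e:-; rest ⊤}
  B3:   IN={c:-, d:+, e:-; rest ⊤}   OUT={c:-, d:+, e:-; rest ⊤}
  B4:   IN={c:-, d:+, e:-; rest ⊤}   OUT={c:-, d:+, e:-; rest ⊤}

Merge at B4: IN[B4] = OUT[B3] = {a: ⊤, b: ⊤, c: -, d: +, e: -, f: ⊤}
Applying B4's transfer function to that IN value gives OUT[B4] (row B4 above).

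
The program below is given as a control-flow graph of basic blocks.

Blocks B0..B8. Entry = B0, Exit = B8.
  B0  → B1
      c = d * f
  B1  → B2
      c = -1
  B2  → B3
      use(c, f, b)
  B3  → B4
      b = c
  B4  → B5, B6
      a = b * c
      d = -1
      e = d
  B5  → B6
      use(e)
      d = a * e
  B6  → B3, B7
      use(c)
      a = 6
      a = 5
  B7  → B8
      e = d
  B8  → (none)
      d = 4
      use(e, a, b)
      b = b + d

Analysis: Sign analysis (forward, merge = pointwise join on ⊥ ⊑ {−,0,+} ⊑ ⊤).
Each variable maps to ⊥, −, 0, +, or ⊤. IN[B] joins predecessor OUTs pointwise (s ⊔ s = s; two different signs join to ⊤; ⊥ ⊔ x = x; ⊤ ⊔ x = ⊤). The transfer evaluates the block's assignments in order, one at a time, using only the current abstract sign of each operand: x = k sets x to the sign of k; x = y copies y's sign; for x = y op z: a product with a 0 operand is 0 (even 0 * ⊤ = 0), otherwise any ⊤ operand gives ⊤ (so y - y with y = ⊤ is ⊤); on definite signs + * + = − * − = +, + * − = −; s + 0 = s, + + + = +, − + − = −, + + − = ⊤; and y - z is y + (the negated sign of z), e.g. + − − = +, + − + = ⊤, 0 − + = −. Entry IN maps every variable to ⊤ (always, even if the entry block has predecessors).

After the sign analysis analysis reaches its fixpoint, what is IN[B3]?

Fixpoint table:
  B0:   IN=(all ⊤)   OUT=(all ⊤)
  B1:   IN=(all ⊤)   OUT={c:-; rest ⊤}
  B2:   IN={c:-; rest ⊤}   OUT={c:-; rest ⊤}
  B3:   IN={c:-; rest ⊤}   OUT={b:-, c:-; rest ⊤}
  B4:   IN={b:-, c:-; rest ⊤}   OUT={a:+, b:-, c:-, d:-, e:-; rest ⊤}
  B5:   IN={a:+, b:-, c:-, d:-, e:-; rest ⊤}   OUT={a:+, b:-, c:-, d:-, e:-; rest ⊤}
  B6:   IN={a:+, b:-, c:-, d:-, e:-; rest ⊤}   OUT={a:+, b:-, c:-, d:-, e:-; rest ⊤}
  B7:   IN={a:+, b:-, c:-, d:-, e:-; rest ⊤}   OUT={a:+, b:-, c:-, d:-, e:-; rest ⊤}
  B8:   IN={a:+, b:-, c:-, d:-, e:-; rest ⊤}   OUT={a:+, c:-, d:+, e:-; rest ⊤}

Merge at B3: IN[B3] = OUT[B2] ⊔ OUT[B6] = {a: ⊤, b: ⊤, c: -, d: ⊤, e: ⊤, f: ⊤}

Answer: {a: ⊤, b: ⊤, c: -, d: ⊤, e: ⊤, f: ⊤}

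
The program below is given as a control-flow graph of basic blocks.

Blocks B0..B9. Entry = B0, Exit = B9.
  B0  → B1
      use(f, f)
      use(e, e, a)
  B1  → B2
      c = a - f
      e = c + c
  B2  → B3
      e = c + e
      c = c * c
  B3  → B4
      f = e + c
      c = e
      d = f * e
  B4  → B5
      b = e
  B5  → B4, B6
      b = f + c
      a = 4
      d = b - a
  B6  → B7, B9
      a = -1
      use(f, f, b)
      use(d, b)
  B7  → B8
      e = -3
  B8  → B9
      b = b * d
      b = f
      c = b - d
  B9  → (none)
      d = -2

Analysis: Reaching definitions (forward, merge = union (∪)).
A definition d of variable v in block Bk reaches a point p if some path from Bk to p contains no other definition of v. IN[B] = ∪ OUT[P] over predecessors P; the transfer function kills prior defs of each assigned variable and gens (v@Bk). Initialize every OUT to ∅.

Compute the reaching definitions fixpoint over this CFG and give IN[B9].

Per-block solution:
  B0:   IN={}   OUT={}
  B1:   IN={}   OUT={c@B1, e@B1}
  B2:   IN={c@B1, e@B1}   OUT={c@B2, e@B2}
  B3:   IN={c@B2, e@B2}   OUT={c@B3, d@B3, e@B2, f@B3}
  B4:   IN={a@B5, b@B5, c@B3, d@B3, d@B5, e@B2, f@B3}   OUT={a@B5, b@B4, c@B3, d@B3, d@B5, e@B2, f@B3}
  B5:   IN={a@B5, b@B4, c@B3, d@B3, d@B5, e@B2, f@B3}   OUT={a@B5, b@B5, c@B3, d@B5, e@B2, f@B3}
  B6:   IN={a@B5, b@B5, c@B3, d@B5, e@B2, f@B3}   OUT={a@B6, b@B5, c@B3, d@B5, e@B2, f@B3}
  B7:   IN={a@B6, b@B5, c@B3, d@B5, e@B2, f@B3}   OUT={a@B6, b@B5, c@B3, d@B5, e@B7, f@B3}
  B8:   IN={a@B6, b@B5, c@B3, d@B5, e@B7, f@B3}   OUT={a@B6, b@B8, c@B8, d@B5, e@B7, f@B3}
  B9:   IN={a@B6, b@B5, b@B8, c@B3, c@B8, d@B5, e@B2, e@B7, f@B3}   OUT={a@B6, b@B5, b@B8, c@B3, c@B8, d@B9, e@B2, e@B7, f@B3}

Merge at B9: IN[B9] = OUT[B6] ⊔ OUT[B8] = {a@B6, b@B5, b@B8, c@B3, c@B8, d@B5, e@B2, e@B7, f@B3}

Answer: {a@B6, b@B5, b@B8, c@B3, c@B8, d@B5, e@B2, e@B7, f@B3}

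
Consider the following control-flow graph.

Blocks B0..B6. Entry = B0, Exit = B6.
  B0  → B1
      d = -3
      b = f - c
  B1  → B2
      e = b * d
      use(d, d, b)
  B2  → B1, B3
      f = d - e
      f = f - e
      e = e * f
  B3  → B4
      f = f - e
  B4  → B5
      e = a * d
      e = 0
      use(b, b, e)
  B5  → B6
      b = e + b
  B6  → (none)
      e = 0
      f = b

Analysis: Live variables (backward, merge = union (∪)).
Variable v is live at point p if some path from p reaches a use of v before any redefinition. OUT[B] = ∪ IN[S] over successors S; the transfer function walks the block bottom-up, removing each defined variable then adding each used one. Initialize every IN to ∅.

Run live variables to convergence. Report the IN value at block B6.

Converged values:
  B0:  IN={a, c, f}  OUT={a, b, d}
  B1:  IN={a, b, d}  OUT={a, b, d, e}
  B2:  IN={a, b, d, e}  OUT={a, b, d, e, f}
  B3:  IN={a, b, d, e, f}  OUT={a, b, d}
  B4:  IN={a, b, d}  OUT={b, e}
  B5:  IN={b, e}  OUT={b}
  B6:  IN={b}  OUT={}

B6 is the boundary node: OUT[B6] = {}
Applying B6's transfer function to that OUT value gives IN[B6] (row B6 above).

Answer: {b}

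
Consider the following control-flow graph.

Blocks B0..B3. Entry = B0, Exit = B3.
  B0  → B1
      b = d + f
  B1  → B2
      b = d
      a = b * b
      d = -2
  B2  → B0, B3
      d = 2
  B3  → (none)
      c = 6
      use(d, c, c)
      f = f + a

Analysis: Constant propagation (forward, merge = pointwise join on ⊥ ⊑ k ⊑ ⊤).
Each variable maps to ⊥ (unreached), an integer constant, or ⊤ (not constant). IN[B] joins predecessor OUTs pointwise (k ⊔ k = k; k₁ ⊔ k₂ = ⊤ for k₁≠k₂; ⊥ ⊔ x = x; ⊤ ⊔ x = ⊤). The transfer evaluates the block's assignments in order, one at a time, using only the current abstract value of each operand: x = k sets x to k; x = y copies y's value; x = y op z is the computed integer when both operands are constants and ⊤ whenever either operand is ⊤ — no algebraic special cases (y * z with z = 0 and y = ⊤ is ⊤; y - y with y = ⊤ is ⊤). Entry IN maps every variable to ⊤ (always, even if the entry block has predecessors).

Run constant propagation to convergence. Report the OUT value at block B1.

Answer: {a: ⊤, b: ⊤, c: ⊤, d: -2, e: ⊤, f: ⊤}

Trace:
Per-block solution:
  B0:  IN=(all ⊤)  OUT=(all ⊤)
  B1:  IN=(all ⊤)  OUT={d:-2; rest ⊤}
  B2:  IN={d:-2; rest ⊤}  OUT={d:2; rest ⊤}
  B3:  IN={d:2; rest ⊤}  OUT={c:6, d:2; rest ⊤}

Merge at B1: IN[B1] = OUT[B0] = {a: ⊤, b: ⊤, c: ⊤, d: ⊤, e: ⊤, f: ⊤}
Applying B1's transfer function to that IN value gives OUT[B1] (row B1 above).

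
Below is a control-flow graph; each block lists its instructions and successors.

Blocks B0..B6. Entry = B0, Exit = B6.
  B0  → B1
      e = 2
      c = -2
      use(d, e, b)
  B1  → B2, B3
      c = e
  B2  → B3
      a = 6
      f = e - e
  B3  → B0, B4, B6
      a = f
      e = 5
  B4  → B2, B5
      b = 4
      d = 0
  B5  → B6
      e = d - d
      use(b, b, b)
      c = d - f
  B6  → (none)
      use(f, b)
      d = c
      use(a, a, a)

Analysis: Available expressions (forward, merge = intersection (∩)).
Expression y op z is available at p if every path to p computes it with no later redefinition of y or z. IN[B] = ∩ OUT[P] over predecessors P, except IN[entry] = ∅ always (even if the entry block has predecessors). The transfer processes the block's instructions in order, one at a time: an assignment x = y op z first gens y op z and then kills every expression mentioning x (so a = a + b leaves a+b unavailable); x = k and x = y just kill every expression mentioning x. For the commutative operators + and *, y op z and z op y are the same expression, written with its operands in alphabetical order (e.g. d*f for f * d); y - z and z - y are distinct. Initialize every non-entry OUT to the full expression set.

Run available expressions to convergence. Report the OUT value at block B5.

Answer: {d-d, d-f}

Working:
Fixpoint table:
  B0:   IN={}   OUT={}
  B1:   IN={}   OUT={}
  B2:   IN={}   OUT={e-e}
  B3:   IN={}   OUT={}
  B4:   IN={}   OUT={}
  B5:   IN={}   OUT={d-d, d-f}
  B6:   IN={}   OUT={}

Merge at B5: IN[B5] = OUT[B4] = {}
Applying B5's transfer function to that IN value gives OUT[B5] (row B5 above).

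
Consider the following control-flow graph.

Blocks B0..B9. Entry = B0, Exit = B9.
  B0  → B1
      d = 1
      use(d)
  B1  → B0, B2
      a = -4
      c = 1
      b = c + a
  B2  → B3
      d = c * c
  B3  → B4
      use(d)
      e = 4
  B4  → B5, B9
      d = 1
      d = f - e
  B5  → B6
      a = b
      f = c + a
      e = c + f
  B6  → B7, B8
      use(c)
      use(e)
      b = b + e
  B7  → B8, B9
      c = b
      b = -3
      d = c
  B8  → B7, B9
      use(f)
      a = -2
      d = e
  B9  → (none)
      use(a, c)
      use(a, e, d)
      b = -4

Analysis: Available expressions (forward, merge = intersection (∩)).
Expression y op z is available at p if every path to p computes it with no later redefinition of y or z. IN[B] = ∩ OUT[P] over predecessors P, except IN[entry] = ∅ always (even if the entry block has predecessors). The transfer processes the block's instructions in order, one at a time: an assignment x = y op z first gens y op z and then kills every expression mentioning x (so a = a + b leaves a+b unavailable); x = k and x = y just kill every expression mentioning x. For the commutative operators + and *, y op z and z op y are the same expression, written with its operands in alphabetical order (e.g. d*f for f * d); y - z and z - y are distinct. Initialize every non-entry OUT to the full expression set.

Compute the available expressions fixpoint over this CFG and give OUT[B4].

Answer: {a+c, c*c, f-e}

Working:
Converged values:
  B0:   IN={}   OUT={}
  B1:   IN={}   OUT={a+c}
  B2:   IN={a+c}   OUT={a+c, c*c}
  B3:   IN={a+c, c*c}   OUT={a+c, c*c}
  B4:   IN={a+c, c*c}   OUT={a+c, c*c, f-e}
  B5:   IN={a+c, c*c, f-e}   OUT={a+c, c*c, c+f}
  B6:   IN={a+c, c*c, c+f}   OUT={a+c, c*c, c+f}
  B7:   IN={}   OUT={}
  B8:   IN={}   OUT={}
  B9:   IN={}   OUT={}

Merge at B4: IN[B4] = OUT[B3] = {a+c, c*c}
Applying B4's transfer function to that IN value gives OUT[B4] (row B4 above).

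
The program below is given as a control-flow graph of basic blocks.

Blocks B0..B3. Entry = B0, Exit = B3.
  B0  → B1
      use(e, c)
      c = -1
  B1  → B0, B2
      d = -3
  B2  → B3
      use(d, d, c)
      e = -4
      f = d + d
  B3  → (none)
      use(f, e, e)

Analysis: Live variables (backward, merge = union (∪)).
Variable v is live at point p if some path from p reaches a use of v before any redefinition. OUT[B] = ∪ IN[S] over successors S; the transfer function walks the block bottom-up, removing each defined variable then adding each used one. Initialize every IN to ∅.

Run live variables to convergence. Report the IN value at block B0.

Answer: {c, e}

Trace:
Converged values:
  B0:  IN={c, e}  OUT={c, e}
  B1:  IN={c, e}  OUT={c, d, e}
  B2:  IN={c, d}  OUT={e, f}
  B3:  IN={e, f}  OUT={}

Merge at B0: OUT[B0] = IN[B1] = {c, e}
Applying B0's transfer function to that OUT value gives IN[B0] (row B0 above).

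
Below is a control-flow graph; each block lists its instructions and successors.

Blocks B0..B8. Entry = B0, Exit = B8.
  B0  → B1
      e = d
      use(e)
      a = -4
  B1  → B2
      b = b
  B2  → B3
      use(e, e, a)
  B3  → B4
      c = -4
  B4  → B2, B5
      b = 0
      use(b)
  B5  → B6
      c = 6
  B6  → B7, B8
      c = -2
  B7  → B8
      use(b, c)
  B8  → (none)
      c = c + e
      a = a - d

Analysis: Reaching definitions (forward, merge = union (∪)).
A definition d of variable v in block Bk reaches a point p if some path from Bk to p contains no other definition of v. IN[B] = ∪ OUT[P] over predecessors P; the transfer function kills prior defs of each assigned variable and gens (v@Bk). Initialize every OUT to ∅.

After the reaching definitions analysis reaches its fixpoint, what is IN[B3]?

Fixpoint table:
  B0: | IN={} | OUT={a@B0, e@B0}
  B1: | IN={a@B0, e@B0} | OUT={a@B0, b@B1, e@B0}
  B2: | IN={a@B0, b@B1, b@B4, c@B3, e@B0} | OUT={a@B0, b@B1, b@B4, c@B3, e@B0}
  B3: | IN={a@B0, b@B1, b@B4, c@B3, e@B0} | OUT={a@B0, b@B1, b@B4, c@B3, e@B0}
  B4: | IN={a@B0, b@B1, b@B4, c@B3, e@B0} | OUT={a@B0, b@B4, c@B3, e@B0}
  B5: | IN={a@B0, b@B4, c@B3, e@B0} | OUT={a@B0, b@B4, c@B5, e@B0}
  B6: | IN={a@B0, b@B4, c@B5, e@B0} | OUT={a@B0, b@B4, c@B6, e@B0}
  B7: | IN={a@B0, b@B4, c@B6, e@B0} | OUT={a@B0, b@B4, c@B6, e@B0}
  B8: | IN={a@B0, b@B4, c@B6, e@B0} | OUT={a@B8, b@B4, c@B8, e@B0}

Merge at B3: IN[B3] = OUT[B2] = {a@B0, b@B1, b@B4, c@B3, e@B0}

Answer: {a@B0, b@B1, b@B4, c@B3, e@B0}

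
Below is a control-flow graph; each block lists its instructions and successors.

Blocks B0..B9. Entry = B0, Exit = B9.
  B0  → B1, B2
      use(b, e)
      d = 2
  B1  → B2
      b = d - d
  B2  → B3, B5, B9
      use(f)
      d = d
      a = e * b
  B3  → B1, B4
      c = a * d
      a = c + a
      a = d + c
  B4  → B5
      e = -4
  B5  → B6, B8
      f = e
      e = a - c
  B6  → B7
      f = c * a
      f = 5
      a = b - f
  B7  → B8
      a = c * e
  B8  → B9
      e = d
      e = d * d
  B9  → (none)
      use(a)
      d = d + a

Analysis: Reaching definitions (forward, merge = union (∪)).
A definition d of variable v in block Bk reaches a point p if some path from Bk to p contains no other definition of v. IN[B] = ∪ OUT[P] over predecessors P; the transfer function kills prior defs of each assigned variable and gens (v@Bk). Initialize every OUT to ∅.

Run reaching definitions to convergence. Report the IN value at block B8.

Answer: {a@B2, a@B3, a@B7, b@B1, c@B3, d@B2, e@B5, f@B5, f@B6}

Working:
Fixpoint table:
  B0: | IN={} | OUT={d@B0}
  B1: | IN={a@B3, b@B1, c@B3, d@B0, d@B2} | OUT={a@B3, b@B1, c@B3, d@B0, d@B2}
  B2: | IN={a@B3, b@B1, c@B3, d@B0, d@B2} | OUT={a@B2, b@B1, c@B3, d@B2}
  B3: | IN={a@B2, b@B1, c@B3, d@B2} | OUT={a@B3, b@B1, c@B3, d@B2}
  B4: | IN={a@B3, b@B1, c@B3, d@B2} | OUT={a@B3, b@B1, c@B3, d@B2, e@B4}
  B5: | IN={a@B2, a@B3, b@B1, c@B3, d@B2, e@B4} | OUT={a@B2, a@B3, b@B1, c@B3, d@B2, e@B5, f@B5}
  B6: | IN={a@B2, a@B3, b@B1, c@B3, d@B2, e@B5, f@B5} | OUT={a@B6, b@B1, c@B3, d@B2, e@B5, f@B6}
  B7: | IN={a@B6, b@B1, c@B3, d@B2, e@B5, f@B6} | OUT={a@B7, b@B1, c@B3, d@B2, e@B5, f@B6}
  B8: | IN={a@B2, a@B3, a@B7, b@B1, c@B3, d@B2, e@B5, f@B5, f@B6} | OUT={a@B2, a@B3, a@B7, b@B1, c@B3, d@B2, e@B8, f@B5, f@B6}
  B9: | IN={a@B2, a@B3, a@B7, b@B1, c@B3, d@B2, e@B8, f@B5, f@B6} | OUT={a@B2, a@B3, a@B7, b@B1, c@B3, d@B9, e@B8, f@B5, f@B6}

Merge at B8: IN[B8] = OUT[B5] ⊔ OUT[B7] = {a@B2, a@B3, a@B7, b@B1, c@B3, d@B2, e@B5, f@B5, f@B6}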